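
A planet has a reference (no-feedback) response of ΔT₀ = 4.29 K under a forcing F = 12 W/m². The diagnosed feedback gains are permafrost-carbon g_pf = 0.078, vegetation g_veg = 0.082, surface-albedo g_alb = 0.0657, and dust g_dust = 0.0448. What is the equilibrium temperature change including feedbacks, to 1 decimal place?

5.9 K

Total gain g = 0.078 + 0.082 + 0.0657 + 0.0448 = 0.2705.
Amplification A = 1/(1 − 0.2705) = 1.371.
ΔT = 4.29 × 1.371 = 5.9 K.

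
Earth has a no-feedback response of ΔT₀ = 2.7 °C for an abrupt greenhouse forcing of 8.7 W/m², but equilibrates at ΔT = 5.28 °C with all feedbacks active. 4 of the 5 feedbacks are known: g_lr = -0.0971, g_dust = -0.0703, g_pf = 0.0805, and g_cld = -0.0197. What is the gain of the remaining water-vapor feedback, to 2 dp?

0.60

Amplification A = ΔT/ΔT₀ = 5.28/2.7 = 1.956.
Total gain g = 1 − 1/A = 1 − 1/1.956 = 0.4888.
Known gains sum to -0.0971 − 0.0703 + 0.0805 − 0.0197 = -0.1066.
g_wv = 0.4888 + 0.1066 = 0.60.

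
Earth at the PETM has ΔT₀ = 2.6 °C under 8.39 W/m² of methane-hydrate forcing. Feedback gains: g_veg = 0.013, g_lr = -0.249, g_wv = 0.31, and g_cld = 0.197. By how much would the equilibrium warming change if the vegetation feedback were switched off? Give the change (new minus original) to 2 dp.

-0.06 °C

Original: g = 0.271, ΔT = 2.6/(1−0.271) = 3.5665 °C.
Without vegetation: g' = 0.258, ΔT' = 2.6/(1−0.258) = 3.5040 °C.
Change = 3.5040 − 3.5665 = -0.06 °C.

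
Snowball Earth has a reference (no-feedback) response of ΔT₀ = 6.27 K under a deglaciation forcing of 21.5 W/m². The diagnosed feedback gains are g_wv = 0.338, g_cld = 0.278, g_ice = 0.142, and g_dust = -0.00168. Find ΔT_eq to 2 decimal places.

Total gain g = 0.338 + 0.278 + 0.142 − 0.00168 = 0.75632.
Amplification A = 1/(1 − 0.75632) = 4.104.
ΔT = 6.27 × 4.104 = 25.73 K.

25.73 K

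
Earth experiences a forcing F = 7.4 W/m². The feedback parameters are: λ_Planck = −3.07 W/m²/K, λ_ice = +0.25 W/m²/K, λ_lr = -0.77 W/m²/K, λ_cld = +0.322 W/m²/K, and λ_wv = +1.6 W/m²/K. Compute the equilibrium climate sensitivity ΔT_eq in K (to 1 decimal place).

4.4 K

Net feedback parameter λ = (−3.07) + (+0.25) + (-0.77) + (+0.322) + (+1.6) = -1.668 W/m²/K.
ΔT = −F/λ = −7.4/(-1.668) = 4.4 K.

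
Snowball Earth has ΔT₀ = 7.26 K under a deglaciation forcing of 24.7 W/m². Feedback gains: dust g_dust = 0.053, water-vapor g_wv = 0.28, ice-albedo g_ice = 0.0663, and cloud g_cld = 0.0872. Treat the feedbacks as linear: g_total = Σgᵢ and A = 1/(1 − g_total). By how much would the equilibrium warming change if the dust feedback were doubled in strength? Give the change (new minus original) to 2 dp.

1.63 K

Original: g = 0.4865, ΔT = 7.26/(1−0.4865) = 14.1383 K.
With doubled dust: g' = 0.5395, ΔT' = 7.26/(1−0.5395) = 15.7655 K.
Change = 15.7655 − 14.1383 = 1.63 K.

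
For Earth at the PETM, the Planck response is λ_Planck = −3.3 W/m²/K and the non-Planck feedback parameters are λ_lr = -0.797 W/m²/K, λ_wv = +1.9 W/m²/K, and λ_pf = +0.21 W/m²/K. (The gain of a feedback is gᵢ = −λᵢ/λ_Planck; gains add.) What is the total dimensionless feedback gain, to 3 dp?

0.398

Convert to gains: g_lr = -0.797/3.3 = -0.2415; g_wv = 1.9/3.3 = 0.5758; g_pf = 0.21/3.3 = 0.06364.
Total gain g = 0.39794.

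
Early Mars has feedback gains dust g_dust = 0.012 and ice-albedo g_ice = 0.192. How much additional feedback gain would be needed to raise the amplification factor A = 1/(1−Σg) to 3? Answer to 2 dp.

0.46

Current total gain = 0.204.
Target gain for A = 3: g* = 1 − 1/3 = 0.6667.
Additional gain needed = 0.6667 − 0.204 = 0.46.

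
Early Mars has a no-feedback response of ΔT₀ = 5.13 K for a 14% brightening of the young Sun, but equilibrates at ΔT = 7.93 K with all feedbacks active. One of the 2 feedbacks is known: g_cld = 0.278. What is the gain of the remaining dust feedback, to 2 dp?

0.08

Amplification A = ΔT/ΔT₀ = 7.93/5.13 = 1.546.
Total gain g = 1 − 1/A = 1 − 1/1.546 = 0.3532.
The known gain is 0.278.
g_dust = 0.3532 − 0.278 = 0.08.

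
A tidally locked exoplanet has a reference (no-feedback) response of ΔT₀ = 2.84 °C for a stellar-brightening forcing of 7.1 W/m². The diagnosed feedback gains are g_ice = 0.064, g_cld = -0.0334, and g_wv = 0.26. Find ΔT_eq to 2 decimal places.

4.00 °C

Total gain g = 0.064 − 0.0334 + 0.26 = 0.2906.
Amplification A = 1/(1 − 0.2906) = 1.41.
ΔT = 2.84 × 1.41 = 4.00 °C.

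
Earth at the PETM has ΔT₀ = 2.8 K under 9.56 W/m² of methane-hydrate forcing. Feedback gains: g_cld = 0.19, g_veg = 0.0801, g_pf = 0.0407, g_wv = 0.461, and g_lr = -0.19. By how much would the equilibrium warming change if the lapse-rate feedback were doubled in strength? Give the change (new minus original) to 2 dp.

-2.09 K

Original: g = 0.5818, ΔT = 2.8/(1−0.5818) = 6.6954 K.
With doubled lapse-rate: g' = 0.3918, ΔT' = 2.8/(1−0.3918) = 4.6037 K.
Change = 4.6037 − 6.6954 = -2.09 K.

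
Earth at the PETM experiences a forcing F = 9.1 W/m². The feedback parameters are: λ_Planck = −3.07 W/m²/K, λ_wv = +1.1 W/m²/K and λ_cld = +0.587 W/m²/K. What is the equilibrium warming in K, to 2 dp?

6.58 K

Net feedback parameter λ = (−3.07) + (+1.1) + (+0.587) = -1.383 W/m²/K.
ΔT = −F/λ = −9.1/(-1.383) = 6.58 K.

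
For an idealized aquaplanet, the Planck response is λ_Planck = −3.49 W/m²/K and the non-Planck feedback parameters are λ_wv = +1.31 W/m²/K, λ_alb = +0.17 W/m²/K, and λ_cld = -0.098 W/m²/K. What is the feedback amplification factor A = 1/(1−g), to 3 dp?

Convert to gains: g_wv = 1.31/3.49 = 0.3754; g_alb = 0.17/3.49 = 0.04871; g_cld = -0.098/3.49 = -0.02808.
Total gain g = 0.39603.
A = 1/(1 − 0.39603) = 1.656.

1.656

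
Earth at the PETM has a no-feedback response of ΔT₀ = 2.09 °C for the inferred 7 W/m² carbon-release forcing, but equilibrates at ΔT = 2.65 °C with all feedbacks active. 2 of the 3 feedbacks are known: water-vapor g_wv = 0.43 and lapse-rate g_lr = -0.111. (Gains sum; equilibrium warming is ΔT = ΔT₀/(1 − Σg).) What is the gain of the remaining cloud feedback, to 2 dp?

-0.11

Amplification A = ΔT/ΔT₀ = 2.65/2.09 = 1.268.
Total gain g = 1 − 1/A = 1 − 1/1.268 = 0.2114.
Known gains sum to 0.43 − 0.111 = 0.319.
g_cld = 0.2114 − 0.319 = -0.11.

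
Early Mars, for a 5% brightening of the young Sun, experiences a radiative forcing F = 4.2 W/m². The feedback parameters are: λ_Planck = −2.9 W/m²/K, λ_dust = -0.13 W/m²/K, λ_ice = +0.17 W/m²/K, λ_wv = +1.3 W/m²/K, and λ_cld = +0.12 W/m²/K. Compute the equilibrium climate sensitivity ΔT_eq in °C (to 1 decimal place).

2.9 °C

Net feedback parameter λ = (−2.9) + (-0.13) + (+0.17) + (+1.3) + (+0.12) = -1.44 W/m²/K.
ΔT = −F/λ = −4.2/(-1.44) = 2.9 °C.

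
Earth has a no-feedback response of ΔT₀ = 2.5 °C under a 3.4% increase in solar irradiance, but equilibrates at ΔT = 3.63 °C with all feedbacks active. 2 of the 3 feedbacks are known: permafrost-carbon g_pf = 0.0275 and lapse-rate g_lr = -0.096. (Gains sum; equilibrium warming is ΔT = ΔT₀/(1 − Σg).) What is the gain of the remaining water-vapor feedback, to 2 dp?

Amplification A = ΔT/ΔT₀ = 3.63/2.5 = 1.452.
Total gain g = 1 − 1/A = 1 − 1/1.452 = 0.3113.
Known gains sum to 0.0275 − 0.096 = -0.0685.
g_wv = 0.3113 + 0.0685 = 0.38.

0.38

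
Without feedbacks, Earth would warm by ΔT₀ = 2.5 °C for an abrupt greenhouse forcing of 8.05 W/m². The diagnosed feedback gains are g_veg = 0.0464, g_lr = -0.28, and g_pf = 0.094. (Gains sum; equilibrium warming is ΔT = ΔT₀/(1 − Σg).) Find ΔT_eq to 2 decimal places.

Total gain g = 0.0464 − 0.28 + 0.094 = -0.1396.
Amplification A = 1/(1 + 0.1396) = 0.8775.
ΔT = 2.5 × 0.8775 = 2.19 °C.

2.19 °C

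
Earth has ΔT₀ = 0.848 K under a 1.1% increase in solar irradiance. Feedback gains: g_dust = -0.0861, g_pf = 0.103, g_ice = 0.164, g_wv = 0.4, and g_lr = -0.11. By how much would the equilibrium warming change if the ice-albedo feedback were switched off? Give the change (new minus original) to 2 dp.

Original: g = 0.4709, ΔT = 0.848/(1−0.4709) = 1.6027 K.
Without ice-albedo: g' = 0.3069, ΔT' = 0.848/(1−0.3069) = 1.2235 K.
Change = 1.2235 − 1.6027 = -0.38 K.

-0.38 K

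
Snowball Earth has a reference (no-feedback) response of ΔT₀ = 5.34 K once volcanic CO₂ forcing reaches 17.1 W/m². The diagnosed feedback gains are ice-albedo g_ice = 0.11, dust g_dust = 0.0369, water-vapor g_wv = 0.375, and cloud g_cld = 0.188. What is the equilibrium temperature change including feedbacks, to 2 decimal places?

Total gain g = 0.11 + 0.0369 + 0.375 + 0.188 = 0.7099.
Amplification A = 1/(1 − 0.7099) = 3.447.
ΔT = 5.34 × 3.447 = 18.41 K.

18.41 K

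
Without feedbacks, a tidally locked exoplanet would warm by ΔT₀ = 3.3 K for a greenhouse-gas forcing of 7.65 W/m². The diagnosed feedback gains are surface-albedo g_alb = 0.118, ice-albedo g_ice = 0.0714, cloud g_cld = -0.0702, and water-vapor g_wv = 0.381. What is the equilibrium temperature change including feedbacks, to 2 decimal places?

6.60 K

Total gain g = 0.118 + 0.0714 − 0.0702 + 0.381 = 0.5002.
Amplification A = 1/(1 − 0.5002) = 2.001.
ΔT = 3.3 × 2.001 = 6.60 K.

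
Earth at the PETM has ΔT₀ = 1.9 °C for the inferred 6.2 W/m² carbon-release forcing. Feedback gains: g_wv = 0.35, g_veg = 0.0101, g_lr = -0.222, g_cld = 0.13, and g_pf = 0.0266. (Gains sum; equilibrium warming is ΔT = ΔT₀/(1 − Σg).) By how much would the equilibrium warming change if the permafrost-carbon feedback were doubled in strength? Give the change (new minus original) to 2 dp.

Original: g = 0.2947, ΔT = 1.9/(1−0.2947) = 2.6939 °C.
With doubled permafrost-carbon: g' = 0.3213, ΔT' = 1.9/(1−0.3213) = 2.7995 °C.
Change = 2.7995 − 2.6939 = 0.11 °C.

0.11 °C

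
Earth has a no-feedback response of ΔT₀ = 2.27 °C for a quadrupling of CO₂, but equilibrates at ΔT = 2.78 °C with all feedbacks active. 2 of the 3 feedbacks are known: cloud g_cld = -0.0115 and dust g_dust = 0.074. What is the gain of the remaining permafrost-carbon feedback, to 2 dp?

Amplification A = ΔT/ΔT₀ = 2.78/2.27 = 1.225.
Total gain g = 1 − 1/A = 1 − 1/1.225 = 0.1837.
Known gains sum to -0.0115 + 0.074 = 0.0625.
g_pf = 0.1837 − 0.0625 = 0.12.

0.12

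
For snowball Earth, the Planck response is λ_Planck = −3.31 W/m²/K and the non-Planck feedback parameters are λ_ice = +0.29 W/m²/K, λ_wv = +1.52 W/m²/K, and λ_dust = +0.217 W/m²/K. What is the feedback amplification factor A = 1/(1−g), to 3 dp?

2.580

Convert to gains: g_ice = 0.29/3.31 = 0.08761; g_wv = 1.52/3.31 = 0.4592; g_dust = 0.217/3.31 = 0.06556.
Total gain g = 0.61237.
A = 1/(1 − 0.61237) = 2.580.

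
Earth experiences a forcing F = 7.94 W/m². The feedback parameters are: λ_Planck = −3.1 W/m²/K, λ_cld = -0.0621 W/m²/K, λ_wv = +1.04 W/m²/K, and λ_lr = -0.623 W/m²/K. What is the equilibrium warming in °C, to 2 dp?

Net feedback parameter λ = (−3.1) + (-0.0621) + (+1.04) + (-0.623) = -2.7451 W/m²/K.
ΔT = −F/λ = −7.94/(-2.7451) = 2.89 °C.

2.89 °C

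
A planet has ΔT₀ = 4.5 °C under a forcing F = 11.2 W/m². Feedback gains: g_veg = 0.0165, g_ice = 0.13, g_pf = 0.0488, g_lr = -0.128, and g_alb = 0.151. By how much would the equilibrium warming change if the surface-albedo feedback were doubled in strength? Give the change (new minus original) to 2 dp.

1.38 °C

Original: g = 0.2183, ΔT = 4.5/(1−0.2183) = 5.7567 °C.
With doubled surface-albedo: g' = 0.3693, ΔT' = 4.5/(1−0.3693) = 7.1349 °C.
Change = 7.1349 − 5.7567 = 1.38 °C.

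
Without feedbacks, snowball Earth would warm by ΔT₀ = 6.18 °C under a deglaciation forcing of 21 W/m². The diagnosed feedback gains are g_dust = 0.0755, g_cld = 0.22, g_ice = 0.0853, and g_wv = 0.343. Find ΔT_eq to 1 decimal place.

Total gain g = 0.0755 + 0.22 + 0.0853 + 0.343 = 0.7238.
Amplification A = 1/(1 − 0.7238) = 3.621.
ΔT = 6.18 × 3.621 = 22.4 °C.

22.4 °C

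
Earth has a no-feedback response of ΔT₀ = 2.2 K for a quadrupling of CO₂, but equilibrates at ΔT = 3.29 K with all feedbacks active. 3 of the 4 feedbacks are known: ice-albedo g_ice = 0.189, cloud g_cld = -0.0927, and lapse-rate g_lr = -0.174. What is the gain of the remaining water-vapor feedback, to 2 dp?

Amplification A = ΔT/ΔT₀ = 3.29/2.2 = 1.495.
Total gain g = 1 − 1/A = 1 − 1/1.495 = 0.3311.
Known gains sum to 0.189 − 0.0927 − 0.174 = -0.0777.
g_wv = 0.3311 + 0.0777 = 0.41.

0.41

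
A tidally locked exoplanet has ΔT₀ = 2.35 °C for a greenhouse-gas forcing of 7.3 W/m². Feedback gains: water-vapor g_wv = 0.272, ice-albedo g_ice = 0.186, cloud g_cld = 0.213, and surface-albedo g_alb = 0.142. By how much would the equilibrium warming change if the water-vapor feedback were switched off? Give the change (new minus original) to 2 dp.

-7.45 °C

Original: g = 0.813, ΔT = 2.35/(1−0.813) = 12.5668 °C.
Without water-vapor: g' = 0.541, ΔT' = 2.35/(1−0.541) = 5.1198 °C.
Change = 5.1198 − 12.5668 = -7.45 °C.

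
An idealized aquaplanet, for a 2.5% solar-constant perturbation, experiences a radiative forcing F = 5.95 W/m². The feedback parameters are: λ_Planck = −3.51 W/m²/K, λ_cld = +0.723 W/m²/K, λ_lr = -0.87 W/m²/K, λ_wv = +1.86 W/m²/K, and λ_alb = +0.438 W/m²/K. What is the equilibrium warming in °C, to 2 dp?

Net feedback parameter λ = (−3.51) + (+0.723) + (-0.87) + (+1.86) + (+0.438) = -1.359 W/m²/K.
ΔT = −F/λ = −5.95/(-1.359) = 4.38 °C.

4.38 °C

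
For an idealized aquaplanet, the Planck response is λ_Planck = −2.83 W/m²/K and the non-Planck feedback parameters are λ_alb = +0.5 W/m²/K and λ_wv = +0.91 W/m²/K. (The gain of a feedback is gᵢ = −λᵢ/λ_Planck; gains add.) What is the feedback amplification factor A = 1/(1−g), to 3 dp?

Convert to gains: g_alb = 0.5/2.83 = 0.1767; g_wv = 0.91/2.83 = 0.3216.
Total gain g = 0.4983.
A = 1/(1 − 0.4983) = 1.993.

1.993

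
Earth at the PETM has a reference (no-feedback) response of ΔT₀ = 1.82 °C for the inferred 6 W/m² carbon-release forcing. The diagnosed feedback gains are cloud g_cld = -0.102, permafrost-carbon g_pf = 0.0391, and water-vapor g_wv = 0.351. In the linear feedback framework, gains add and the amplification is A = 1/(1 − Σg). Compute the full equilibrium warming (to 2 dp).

2.56 °C

Total gain g = -0.102 + 0.0391 + 0.351 = 0.2881.
Amplification A = 1/(1 − 0.2881) = 1.405.
ΔT = 1.82 × 1.405 = 2.56 °C.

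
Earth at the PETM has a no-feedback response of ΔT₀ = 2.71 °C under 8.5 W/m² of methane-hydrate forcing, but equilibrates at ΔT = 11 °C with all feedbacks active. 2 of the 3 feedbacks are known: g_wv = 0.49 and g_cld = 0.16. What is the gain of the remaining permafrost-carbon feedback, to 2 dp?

Amplification A = ΔT/ΔT₀ = 11/2.71 = 4.059.
Total gain g = 1 − 1/A = 1 − 1/4.059 = 0.7536.
Known gains sum to 0.49 + 0.16 = 0.65.
g_pf = 0.7536 − 0.65 = 0.10.

0.10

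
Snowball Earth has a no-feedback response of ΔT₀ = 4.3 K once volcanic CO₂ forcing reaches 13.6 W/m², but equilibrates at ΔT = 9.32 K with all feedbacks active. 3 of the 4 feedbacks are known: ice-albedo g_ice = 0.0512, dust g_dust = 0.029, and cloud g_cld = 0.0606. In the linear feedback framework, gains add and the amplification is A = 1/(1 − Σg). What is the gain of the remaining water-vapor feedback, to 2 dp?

0.40

Amplification A = ΔT/ΔT₀ = 9.32/4.3 = 2.167.
Total gain g = 1 − 1/A = 1 − 1/2.167 = 0.5385.
Known gains sum to 0.0512 + 0.029 + 0.0606 = 0.1408.
g_wv = 0.5385 − 0.1408 = 0.40.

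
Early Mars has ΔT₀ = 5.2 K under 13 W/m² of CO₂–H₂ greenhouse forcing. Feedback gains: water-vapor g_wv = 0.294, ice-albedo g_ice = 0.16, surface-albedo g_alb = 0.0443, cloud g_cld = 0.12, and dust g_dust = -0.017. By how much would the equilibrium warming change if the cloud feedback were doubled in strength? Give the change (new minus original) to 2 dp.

Original: g = 0.6013, ΔT = 5.2/(1−0.6013) = 13.0424 K.
With doubled cloud: g' = 0.7213, ΔT' = 5.2/(1−0.7213) = 18.6581 K.
Change = 18.6581 − 13.0424 = 5.62 K.

5.62 K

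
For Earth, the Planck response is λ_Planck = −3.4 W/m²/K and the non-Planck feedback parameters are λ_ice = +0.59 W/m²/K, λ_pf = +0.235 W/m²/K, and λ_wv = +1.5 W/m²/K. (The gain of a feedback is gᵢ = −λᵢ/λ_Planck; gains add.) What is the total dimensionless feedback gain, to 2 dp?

Convert to gains: g_ice = 0.59/3.4 = 0.1735; g_pf = 0.235/3.4 = 0.06912; g_wv = 1.5/3.4 = 0.4412.
Total gain g = 0.68382.

0.68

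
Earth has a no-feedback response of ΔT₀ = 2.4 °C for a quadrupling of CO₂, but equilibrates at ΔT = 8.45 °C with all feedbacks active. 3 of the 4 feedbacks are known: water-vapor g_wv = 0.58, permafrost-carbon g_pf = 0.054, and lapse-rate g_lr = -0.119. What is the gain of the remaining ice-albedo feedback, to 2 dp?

Amplification A = ΔT/ΔT₀ = 8.45/2.4 = 3.521.
Total gain g = 1 − 1/A = 1 − 1/3.521 = 0.716.
Known gains sum to 0.58 + 0.054 − 0.119 = 0.515.
g_ice = 0.716 − 0.515 = 0.20.

0.20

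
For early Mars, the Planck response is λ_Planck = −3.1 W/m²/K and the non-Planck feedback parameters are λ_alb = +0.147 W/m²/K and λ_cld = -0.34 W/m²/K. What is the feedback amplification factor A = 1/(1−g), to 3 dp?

Convert to gains: g_alb = 0.147/3.1 = 0.04742; g_cld = -0.34/3.1 = -0.1097.
Total gain g = -0.06228.
A = 1/(1 + 0.06228) = 0.941.

0.941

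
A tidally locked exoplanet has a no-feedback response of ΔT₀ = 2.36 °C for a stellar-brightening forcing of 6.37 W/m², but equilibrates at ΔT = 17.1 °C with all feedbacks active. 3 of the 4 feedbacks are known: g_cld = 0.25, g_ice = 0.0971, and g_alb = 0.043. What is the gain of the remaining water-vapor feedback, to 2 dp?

Amplification A = ΔT/ΔT₀ = 17.1/2.36 = 7.246.
Total gain g = 1 − 1/A = 1 − 1/7.246 = 0.862.
Known gains sum to 0.25 + 0.0971 + 0.043 = 0.3901.
g_wv = 0.862 − 0.3901 = 0.47.

0.47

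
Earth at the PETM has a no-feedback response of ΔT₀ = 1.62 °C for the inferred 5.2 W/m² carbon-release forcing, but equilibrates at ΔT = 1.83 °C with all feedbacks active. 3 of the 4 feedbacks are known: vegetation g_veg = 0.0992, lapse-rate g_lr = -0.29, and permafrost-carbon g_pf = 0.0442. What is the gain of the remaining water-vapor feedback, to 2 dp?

0.26

Amplification A = ΔT/ΔT₀ = 1.83/1.62 = 1.13.
Total gain g = 1 − 1/A = 1 − 1/1.13 = 0.115.
Known gains sum to 0.0992 − 0.29 + 0.0442 = -0.1466.
g_wv = 0.115 + 0.1466 = 0.26.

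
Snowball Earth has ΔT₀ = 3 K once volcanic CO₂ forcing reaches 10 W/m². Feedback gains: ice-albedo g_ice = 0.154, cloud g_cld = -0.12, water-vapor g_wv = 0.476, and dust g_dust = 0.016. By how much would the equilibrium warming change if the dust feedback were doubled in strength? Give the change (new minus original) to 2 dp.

0.22 K

Original: g = 0.526, ΔT = 3/(1−0.526) = 6.3291 K.
With doubled dust: g' = 0.542, ΔT' = 3/(1−0.542) = 6.5502 K.
Change = 6.5502 − 6.3291 = 0.22 K.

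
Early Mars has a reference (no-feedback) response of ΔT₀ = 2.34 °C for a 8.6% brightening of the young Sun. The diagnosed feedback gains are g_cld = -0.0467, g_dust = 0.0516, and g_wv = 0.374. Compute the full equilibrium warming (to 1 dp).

Total gain g = -0.0467 + 0.0516 + 0.374 = 0.3789.
Amplification A = 1/(1 − 0.3789) = 1.61.
ΔT = 2.34 × 1.61 = 3.8 °C.

3.8 °C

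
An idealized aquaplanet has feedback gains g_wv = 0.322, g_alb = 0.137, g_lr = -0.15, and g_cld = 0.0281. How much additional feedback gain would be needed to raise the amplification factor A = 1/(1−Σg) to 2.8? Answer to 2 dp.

Current total gain = 0.3371.
Target gain for A = 2.8: g* = 1 − 1/2.8 = 0.6429.
Additional gain needed = 0.6429 − 0.3371 = 0.31.

0.31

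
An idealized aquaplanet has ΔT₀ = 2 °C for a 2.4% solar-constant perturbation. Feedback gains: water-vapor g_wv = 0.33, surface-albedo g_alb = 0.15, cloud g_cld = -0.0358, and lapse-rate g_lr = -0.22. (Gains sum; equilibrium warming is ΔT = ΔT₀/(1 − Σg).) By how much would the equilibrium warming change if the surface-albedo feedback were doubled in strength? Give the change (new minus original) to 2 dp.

Original: g = 0.2242, ΔT = 2/(1−0.2242) = 2.5780 °C.
With doubled surface-albedo: g' = 0.3742, ΔT' = 2/(1−0.3742) = 3.1959 °C.
Change = 3.1959 − 2.5780 = 0.62 °C.

0.62 °C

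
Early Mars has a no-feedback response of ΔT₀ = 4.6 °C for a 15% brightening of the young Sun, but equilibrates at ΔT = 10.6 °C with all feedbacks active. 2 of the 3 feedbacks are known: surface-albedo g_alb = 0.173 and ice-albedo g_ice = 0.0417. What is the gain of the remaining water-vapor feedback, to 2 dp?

Amplification A = ΔT/ΔT₀ = 10.6/4.6 = 2.304.
Total gain g = 1 − 1/A = 1 − 1/2.304 = 0.566.
Known gains sum to 0.173 + 0.0417 = 0.2147.
g_wv = 0.566 − 0.2147 = 0.35.

0.35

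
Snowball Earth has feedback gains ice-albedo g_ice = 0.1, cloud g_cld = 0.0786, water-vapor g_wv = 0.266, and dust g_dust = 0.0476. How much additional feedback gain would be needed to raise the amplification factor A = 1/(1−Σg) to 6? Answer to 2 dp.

Current total gain = 0.4922.
Target gain for A = 6: g* = 1 − 1/6 = 0.8333.
Additional gain needed = 0.8333 − 0.4922 = 0.34.

0.34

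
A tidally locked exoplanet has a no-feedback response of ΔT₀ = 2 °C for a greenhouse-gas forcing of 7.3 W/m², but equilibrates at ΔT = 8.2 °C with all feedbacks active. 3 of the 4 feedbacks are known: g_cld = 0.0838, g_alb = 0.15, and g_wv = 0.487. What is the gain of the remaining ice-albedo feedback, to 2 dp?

Amplification A = ΔT/ΔT₀ = 8.2/2 = 4.1.
Total gain g = 1 − 1/A = 1 − 1/4.1 = 0.7561.
Known gains sum to 0.0838 + 0.15 + 0.487 = 0.7208.
g_ice = 0.7561 − 0.7208 = 0.04.

0.04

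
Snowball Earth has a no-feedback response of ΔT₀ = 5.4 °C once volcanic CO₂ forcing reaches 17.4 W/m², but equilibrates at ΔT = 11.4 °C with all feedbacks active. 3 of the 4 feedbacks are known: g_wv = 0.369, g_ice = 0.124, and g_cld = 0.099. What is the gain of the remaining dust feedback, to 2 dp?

Amplification A = ΔT/ΔT₀ = 11.4/5.4 = 2.111.
Total gain g = 1 − 1/A = 1 − 1/2.111 = 0.5263.
Known gains sum to 0.369 + 0.124 + 0.099 = 0.592.
g_dust = 0.5263 − 0.592 = -0.07.

-0.07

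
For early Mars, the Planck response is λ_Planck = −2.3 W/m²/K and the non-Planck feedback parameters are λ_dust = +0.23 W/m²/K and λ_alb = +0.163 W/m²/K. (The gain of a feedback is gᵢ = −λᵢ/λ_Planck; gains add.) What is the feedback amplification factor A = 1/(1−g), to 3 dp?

1.206

Convert to gains: g_dust = 0.23/2.3 = 0.1; g_alb = 0.163/2.3 = 0.07087.
Total gain g = 0.17087.
A = 1/(1 − 0.17087) = 1.206.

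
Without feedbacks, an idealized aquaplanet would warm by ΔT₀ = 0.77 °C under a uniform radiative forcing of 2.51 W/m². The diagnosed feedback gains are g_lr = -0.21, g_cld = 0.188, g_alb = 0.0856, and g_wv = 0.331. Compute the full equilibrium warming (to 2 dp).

Total gain g = -0.21 + 0.188 + 0.0856 + 0.331 = 0.3946.
Amplification A = 1/(1 − 0.3946) = 1.652.
ΔT = 0.77 × 1.652 = 1.27 °C.

1.27 °C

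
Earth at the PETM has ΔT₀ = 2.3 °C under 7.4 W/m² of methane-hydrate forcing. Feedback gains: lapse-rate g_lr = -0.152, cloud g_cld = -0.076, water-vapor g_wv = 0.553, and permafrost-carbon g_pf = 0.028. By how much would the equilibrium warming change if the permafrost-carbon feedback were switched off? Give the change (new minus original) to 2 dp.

Original: g = 0.353, ΔT = 2.3/(1−0.353) = 3.5549 °C.
Without permafrost-carbon: g' = 0.325, ΔT' = 2.3/(1−0.325) = 3.4074 °C.
Change = 3.4074 − 3.5549 = -0.15 °C.

-0.15 °C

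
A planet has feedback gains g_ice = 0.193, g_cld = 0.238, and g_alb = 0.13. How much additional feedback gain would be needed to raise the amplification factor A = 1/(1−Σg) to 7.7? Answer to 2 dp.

Current total gain = 0.561.
Target gain for A = 7.7: g* = 1 − 1/7.7 = 0.8701.
Additional gain needed = 0.8701 − 0.561 = 0.31.

0.31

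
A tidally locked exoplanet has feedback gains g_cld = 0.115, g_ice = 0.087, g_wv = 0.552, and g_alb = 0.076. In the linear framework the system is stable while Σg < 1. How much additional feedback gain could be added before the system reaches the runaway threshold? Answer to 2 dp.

Current total gain = 0.115 + 0.087 + 0.552 + 0.076 = 0.83.
Margin to runaway = 1 − 0.83 = 0.17.

0.17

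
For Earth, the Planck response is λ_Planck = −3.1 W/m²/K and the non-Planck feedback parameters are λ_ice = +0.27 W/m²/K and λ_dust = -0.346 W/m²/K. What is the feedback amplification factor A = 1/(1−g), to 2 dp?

0.98

Convert to gains: g_ice = 0.27/3.1 = 0.0871; g_dust = -0.346/3.1 = -0.1116.
Total gain g = -0.0245.
A = 1/(1 + 0.0245) = 0.98.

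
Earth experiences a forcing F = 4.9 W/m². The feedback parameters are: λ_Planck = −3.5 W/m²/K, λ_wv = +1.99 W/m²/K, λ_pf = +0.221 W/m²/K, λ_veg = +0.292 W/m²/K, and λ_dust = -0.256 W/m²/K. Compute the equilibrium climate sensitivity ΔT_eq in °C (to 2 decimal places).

3.91 °C

Net feedback parameter λ = (−3.5) + (+1.99) + (+0.221) + (+0.292) + (-0.256) = -1.253 W/m²/K.
ΔT = −F/λ = −4.9/(-1.253) = 3.91 °C.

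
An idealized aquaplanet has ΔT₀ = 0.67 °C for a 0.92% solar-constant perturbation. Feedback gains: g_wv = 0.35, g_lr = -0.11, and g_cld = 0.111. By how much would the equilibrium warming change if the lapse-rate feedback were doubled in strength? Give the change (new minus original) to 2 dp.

Original: g = 0.351, ΔT = 0.67/(1−0.351) = 1.0324 °C.
With doubled lapse-rate: g' = 0.241, ΔT' = 0.67/(1−0.241) = 0.8827 °C.
Change = 0.8827 − 1.0324 = -0.15 °C.

-0.15 °C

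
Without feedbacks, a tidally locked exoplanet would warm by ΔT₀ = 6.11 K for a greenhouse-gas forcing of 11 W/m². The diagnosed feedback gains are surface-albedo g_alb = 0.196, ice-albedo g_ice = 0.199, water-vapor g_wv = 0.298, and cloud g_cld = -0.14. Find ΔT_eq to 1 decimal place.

13.7 K

Total gain g = 0.196 + 0.199 + 0.298 − 0.14 = 0.553.
Amplification A = 1/(1 − 0.553) = 2.237.
ΔT = 6.11 × 2.237 = 13.7 K.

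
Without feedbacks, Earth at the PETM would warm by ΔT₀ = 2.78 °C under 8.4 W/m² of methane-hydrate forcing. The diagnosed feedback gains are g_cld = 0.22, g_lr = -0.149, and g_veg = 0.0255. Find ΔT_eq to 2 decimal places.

3.08 °C

Total gain g = 0.22 − 0.149 + 0.0255 = 0.0965.
Amplification A = 1/(1 − 0.0965) = 1.107.
ΔT = 2.78 × 1.107 = 3.08 °C.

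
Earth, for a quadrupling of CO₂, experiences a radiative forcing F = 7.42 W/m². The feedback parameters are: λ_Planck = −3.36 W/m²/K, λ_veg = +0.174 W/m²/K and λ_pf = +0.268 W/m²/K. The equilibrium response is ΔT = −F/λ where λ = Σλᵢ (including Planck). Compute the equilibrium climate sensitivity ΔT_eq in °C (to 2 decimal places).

Net feedback parameter λ = (−3.36) + (+0.174) + (+0.268) = -2.918 W/m²/K.
ΔT = −F/λ = −7.42/(-2.918) = 2.54 °C.

2.54 °C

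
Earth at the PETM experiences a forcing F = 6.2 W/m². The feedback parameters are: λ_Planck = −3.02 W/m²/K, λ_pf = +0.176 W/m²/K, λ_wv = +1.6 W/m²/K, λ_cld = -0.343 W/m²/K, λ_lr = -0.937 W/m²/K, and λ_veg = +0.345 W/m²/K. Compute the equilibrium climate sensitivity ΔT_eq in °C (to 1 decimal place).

Net feedback parameter λ = (−3.02) + (+0.176) + (+1.6) + (-0.343) + (-0.937) + (+0.345) = -2.179 W/m²/K.
ΔT = −F/λ = −6.2/(-2.179) = 2.8 °C.

2.8 °C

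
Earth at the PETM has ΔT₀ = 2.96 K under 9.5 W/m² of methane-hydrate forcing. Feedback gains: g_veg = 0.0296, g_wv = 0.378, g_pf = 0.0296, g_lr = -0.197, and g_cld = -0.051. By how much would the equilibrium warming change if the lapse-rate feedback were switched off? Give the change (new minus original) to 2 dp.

Original: g = 0.1892, ΔT = 2.96/(1−0.1892) = 3.6507 K.
Without lapse-rate: g' = 0.3862, ΔT' = 2.96/(1−0.3862) = 4.8224 K.
Change = 4.8224 − 3.6507 = 1.17 K.

1.17 K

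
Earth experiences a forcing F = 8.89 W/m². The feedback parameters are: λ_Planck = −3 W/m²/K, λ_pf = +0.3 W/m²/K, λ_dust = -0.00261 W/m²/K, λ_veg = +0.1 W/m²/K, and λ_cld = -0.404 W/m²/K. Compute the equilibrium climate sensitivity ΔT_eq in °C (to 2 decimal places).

2.96 °C

Net feedback parameter λ = (−3) + (+0.3) + (-0.00261) + (+0.1) + (-0.404) = -3.00661 W/m²/K.
ΔT = −F/λ = −8.89/(-3.00661) = 2.96 °C.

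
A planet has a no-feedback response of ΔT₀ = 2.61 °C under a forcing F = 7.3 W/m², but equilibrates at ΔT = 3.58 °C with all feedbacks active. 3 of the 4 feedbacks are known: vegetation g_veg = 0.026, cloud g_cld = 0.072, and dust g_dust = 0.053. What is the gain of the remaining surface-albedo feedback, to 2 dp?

0.12

Amplification A = ΔT/ΔT₀ = 3.58/2.61 = 1.372.
Total gain g = 1 − 1/A = 1 − 1/1.372 = 0.2711.
Known gains sum to 0.026 + 0.072 + 0.053 = 0.151.
g_alb = 0.2711 − 0.151 = 0.12.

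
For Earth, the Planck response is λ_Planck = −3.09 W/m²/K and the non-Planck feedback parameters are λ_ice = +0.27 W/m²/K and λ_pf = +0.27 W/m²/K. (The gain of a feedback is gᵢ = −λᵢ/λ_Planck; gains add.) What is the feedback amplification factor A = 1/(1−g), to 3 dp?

1.212

Convert to gains: g_ice = 0.27/3.09 = 0.08738; g_pf = 0.27/3.09 = 0.08738.
Total gain g = 0.17476.
A = 1/(1 − 0.17476) = 1.212.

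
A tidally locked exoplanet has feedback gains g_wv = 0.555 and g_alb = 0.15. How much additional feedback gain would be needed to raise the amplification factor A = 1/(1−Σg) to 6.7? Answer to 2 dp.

Current total gain = 0.705.
Target gain for A = 6.7: g* = 1 − 1/6.7 = 0.8507.
Additional gain needed = 0.8507 − 0.705 = 0.15.

0.15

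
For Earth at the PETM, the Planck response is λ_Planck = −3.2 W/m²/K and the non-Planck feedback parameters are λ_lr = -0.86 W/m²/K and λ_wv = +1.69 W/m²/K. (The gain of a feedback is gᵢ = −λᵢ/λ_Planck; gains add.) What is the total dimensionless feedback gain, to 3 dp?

0.259

Convert to gains: g_lr = -0.86/3.2 = -0.2687; g_wv = 1.69/3.2 = 0.5281.
Total gain g = 0.2594.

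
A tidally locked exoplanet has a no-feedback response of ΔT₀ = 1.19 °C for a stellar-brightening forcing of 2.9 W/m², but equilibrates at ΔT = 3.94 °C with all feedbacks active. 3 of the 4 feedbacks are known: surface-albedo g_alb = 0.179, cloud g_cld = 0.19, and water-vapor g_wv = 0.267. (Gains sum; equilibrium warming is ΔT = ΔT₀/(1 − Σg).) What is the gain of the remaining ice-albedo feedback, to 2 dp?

Amplification A = ΔT/ΔT₀ = 3.94/1.19 = 3.311.
Total gain g = 1 − 1/A = 1 − 1/3.311 = 0.698.
Known gains sum to 0.179 + 0.19 + 0.267 = 0.636.
g_ice = 0.698 − 0.636 = 0.06.

0.06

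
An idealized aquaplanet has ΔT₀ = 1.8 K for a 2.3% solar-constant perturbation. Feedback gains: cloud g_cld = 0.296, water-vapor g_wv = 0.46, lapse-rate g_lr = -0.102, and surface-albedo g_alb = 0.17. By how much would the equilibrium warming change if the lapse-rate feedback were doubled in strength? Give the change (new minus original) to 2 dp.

-3.75 K

Original: g = 0.824, ΔT = 1.8/(1−0.824) = 10.2273 K.
With doubled lapse-rate: g' = 0.722, ΔT' = 1.8/(1−0.722) = 6.4748 K.
Change = 6.4748 − 10.2273 = -3.75 K.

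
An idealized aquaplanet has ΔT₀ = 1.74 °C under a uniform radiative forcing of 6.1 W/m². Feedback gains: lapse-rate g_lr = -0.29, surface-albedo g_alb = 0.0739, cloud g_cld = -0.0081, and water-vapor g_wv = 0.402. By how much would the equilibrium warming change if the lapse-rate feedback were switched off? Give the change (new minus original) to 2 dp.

1.15 °C

Original: g = 0.1778, ΔT = 1.74/(1−0.1778) = 2.1163 °C.
Without lapse-rate: g' = 0.4678, ΔT' = 1.74/(1−0.4678) = 3.2694 °C.
Change = 3.2694 − 2.1163 = 1.15 °C.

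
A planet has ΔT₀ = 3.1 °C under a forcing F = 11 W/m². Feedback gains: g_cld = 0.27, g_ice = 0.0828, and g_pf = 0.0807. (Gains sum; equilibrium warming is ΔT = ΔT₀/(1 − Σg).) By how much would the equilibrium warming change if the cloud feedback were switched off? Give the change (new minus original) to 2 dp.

-1.77 °C

Original: g = 0.4335, ΔT = 3.1/(1−0.4335) = 5.4722 °C.
Without cloud: g' = 0.1635, ΔT' = 3.1/(1−0.1635) = 3.7059 °C.
Change = 3.7059 − 5.4722 = -1.77 °C.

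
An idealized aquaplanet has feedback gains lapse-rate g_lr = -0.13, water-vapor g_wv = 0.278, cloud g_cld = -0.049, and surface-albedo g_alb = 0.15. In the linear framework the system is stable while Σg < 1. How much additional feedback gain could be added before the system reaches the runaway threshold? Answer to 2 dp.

Current total gain = -0.13 + 0.278 − 0.049 + 0.15 = 0.249.
Margin to runaway = 1 − 0.249 = 0.75.

0.75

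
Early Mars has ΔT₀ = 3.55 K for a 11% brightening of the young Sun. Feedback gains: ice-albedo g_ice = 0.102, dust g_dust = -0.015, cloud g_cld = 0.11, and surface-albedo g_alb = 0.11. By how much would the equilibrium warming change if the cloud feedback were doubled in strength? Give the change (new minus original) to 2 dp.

Original: g = 0.307, ΔT = 3.55/(1−0.307) = 5.1227 K.
With doubled cloud: g' = 0.417, ΔT' = 3.55/(1−0.417) = 6.0892 K.
Change = 6.0892 − 5.1227 = 0.97 K.

0.97 K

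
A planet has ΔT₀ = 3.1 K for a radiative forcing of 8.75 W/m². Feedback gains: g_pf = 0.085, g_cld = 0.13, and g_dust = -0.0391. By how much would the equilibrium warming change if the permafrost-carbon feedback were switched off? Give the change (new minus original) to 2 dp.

Original: g = 0.1759, ΔT = 3.1/(1−0.1759) = 3.7617 K.
Without permafrost-carbon: g' = 0.0909, ΔT' = 3.1/(1−0.0909) = 3.4100 K.
Change = 3.4100 − 3.7617 = -0.35 K.

-0.35 K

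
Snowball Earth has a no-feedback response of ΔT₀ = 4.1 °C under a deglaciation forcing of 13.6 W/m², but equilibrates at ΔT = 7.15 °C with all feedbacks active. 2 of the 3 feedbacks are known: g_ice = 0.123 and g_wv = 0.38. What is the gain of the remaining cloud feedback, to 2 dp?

Amplification A = ΔT/ΔT₀ = 7.15/4.1 = 1.744.
Total gain g = 1 − 1/A = 1 − 1/1.744 = 0.4266.
Known gains sum to 0.123 + 0.38 = 0.503.
g_cld = 0.4266 − 0.503 = -0.08.

-0.08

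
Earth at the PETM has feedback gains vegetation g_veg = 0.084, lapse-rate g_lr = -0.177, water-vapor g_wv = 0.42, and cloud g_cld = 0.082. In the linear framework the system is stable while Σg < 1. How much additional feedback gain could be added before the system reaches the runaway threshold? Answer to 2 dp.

0.59

Current total gain = 0.084 − 0.177 + 0.42 + 0.082 = 0.409.
Margin to runaway = 1 − 0.409 = 0.59.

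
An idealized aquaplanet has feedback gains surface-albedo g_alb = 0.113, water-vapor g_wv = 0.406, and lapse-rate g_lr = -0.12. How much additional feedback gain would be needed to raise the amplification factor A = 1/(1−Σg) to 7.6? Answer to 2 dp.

Current total gain = 0.399.
Target gain for A = 7.6: g* = 1 − 1/7.6 = 0.8684.
Additional gain needed = 0.8684 − 0.399 = 0.47.

0.47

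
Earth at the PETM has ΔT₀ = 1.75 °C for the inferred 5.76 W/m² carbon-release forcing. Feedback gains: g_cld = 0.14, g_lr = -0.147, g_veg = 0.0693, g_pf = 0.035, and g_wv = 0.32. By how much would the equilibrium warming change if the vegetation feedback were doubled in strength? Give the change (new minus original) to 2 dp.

Original: g = 0.4173, ΔT = 1.75/(1−0.4173) = 3.0033 °C.
With doubled vegetation: g' = 0.4866, ΔT' = 1.75/(1−0.4866) = 3.4086 °C.
Change = 3.4086 − 3.0033 = 0.41 °C.

0.41 °C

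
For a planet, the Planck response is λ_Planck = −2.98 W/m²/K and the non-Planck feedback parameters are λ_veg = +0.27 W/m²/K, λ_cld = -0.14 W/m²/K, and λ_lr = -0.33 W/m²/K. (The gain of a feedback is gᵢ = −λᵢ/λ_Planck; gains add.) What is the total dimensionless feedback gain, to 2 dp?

-0.07

Convert to gains: g_veg = 0.27/2.98 = 0.0906; g_cld = -0.14/2.98 = -0.04698; g_lr = -0.33/2.98 = -0.1107.
Total gain g = -0.06708.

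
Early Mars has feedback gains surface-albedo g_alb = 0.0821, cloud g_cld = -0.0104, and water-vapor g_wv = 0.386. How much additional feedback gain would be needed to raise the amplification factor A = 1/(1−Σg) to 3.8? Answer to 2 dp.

0.28

Current total gain = 0.4577.
Target gain for A = 3.8: g* = 1 − 1/3.8 = 0.7368.
Additional gain needed = 0.7368 − 0.4577 = 0.28.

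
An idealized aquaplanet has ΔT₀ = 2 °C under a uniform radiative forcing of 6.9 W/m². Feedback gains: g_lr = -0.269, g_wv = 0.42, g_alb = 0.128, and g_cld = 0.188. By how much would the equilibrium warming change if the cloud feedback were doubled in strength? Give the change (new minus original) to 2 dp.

Original: g = 0.467, ΔT = 2/(1−0.467) = 3.7523 °C.
With doubled cloud: g' = 0.655, ΔT' = 2/(1−0.655) = 5.7971 °C.
Change = 5.7971 − 3.7523 = 2.04 °C.

2.04 °C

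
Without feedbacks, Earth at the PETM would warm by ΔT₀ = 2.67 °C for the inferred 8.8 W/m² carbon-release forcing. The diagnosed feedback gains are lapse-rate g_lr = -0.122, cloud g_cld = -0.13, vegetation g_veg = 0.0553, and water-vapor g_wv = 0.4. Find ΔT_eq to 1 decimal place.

Total gain g = -0.122 − 0.13 + 0.0553 + 0.4 = 0.2033.
Amplification A = 1/(1 − 0.2033) = 1.255.
ΔT = 2.67 × 1.255 = 3.4 °C.

3.4 °C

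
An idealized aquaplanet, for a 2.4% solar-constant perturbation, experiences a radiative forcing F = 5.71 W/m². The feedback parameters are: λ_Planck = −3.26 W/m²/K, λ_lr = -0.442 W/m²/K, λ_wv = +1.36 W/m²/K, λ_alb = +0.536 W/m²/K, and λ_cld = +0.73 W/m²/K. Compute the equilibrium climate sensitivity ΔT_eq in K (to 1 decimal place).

Net feedback parameter λ = (−3.26) + (-0.442) + (+1.36) + (+0.536) + (+0.73) = -1.076 W/m²/K.
ΔT = −F/λ = −5.71/(-1.076) = 5.3 K.

5.3 K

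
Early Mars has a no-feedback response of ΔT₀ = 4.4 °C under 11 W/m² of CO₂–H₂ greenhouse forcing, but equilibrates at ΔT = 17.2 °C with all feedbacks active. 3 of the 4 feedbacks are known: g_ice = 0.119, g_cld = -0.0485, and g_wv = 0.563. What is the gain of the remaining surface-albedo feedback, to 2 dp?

Amplification A = ΔT/ΔT₀ = 17.2/4.4 = 3.909.
Total gain g = 1 − 1/A = 1 − 1/3.909 = 0.7442.
Known gains sum to 0.119 − 0.0485 + 0.563 = 0.6335.
g_alb = 0.7442 − 0.6335 = 0.11.

0.11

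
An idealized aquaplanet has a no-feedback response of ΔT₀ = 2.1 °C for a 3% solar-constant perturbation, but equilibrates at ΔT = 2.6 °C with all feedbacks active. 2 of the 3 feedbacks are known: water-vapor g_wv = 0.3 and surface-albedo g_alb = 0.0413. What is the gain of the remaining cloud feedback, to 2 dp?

Amplification A = ΔT/ΔT₀ = 2.6/2.1 = 1.238.
Total gain g = 1 − 1/A = 1 − 1/1.238 = 0.1922.
Known gains sum to 0.3 + 0.0413 = 0.3413.
g_cld = 0.1922 − 0.3413 = -0.15.

-0.15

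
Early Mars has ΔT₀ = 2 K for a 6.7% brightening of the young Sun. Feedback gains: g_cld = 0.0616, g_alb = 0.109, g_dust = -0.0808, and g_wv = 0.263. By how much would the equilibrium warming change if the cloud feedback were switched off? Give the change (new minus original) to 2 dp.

Original: g = 0.3528, ΔT = 2/(1−0.3528) = 3.0902 K.
Without cloud: g' = 0.2912, ΔT' = 2/(1−0.2912) = 2.8217 K.
Change = 2.8217 − 3.0902 = -0.27 K.

-0.27 K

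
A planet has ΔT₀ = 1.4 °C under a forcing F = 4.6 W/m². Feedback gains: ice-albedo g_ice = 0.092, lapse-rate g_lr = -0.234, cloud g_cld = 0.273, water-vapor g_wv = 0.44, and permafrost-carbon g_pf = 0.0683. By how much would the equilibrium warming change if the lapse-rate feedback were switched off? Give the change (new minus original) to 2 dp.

Original: g = 0.6393, ΔT = 1.4/(1−0.6393) = 3.8813 °C.
Without lapse-rate: g' = 0.8733, ΔT' = 1.4/(1−0.8733) = 11.0497 °C.
Change = 11.0497 − 3.8813 = 7.17 °C.

7.17 °C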